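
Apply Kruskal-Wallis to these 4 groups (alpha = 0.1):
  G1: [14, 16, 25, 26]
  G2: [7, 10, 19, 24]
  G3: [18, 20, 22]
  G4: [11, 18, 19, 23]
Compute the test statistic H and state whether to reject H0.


Step 1: Combine all N = 15 observations and assign midranks.
sorted (value, group, rank): (7,G2,1), (10,G2,2), (11,G4,3), (14,G1,4), (16,G1,5), (18,G3,6.5), (18,G4,6.5), (19,G2,8.5), (19,G4,8.5), (20,G3,10), (22,G3,11), (23,G4,12), (24,G2,13), (25,G1,14), (26,G1,15)
Step 2: Sum ranks within each group.
R_1 = 38 (n_1 = 4)
R_2 = 24.5 (n_2 = 4)
R_3 = 27.5 (n_3 = 3)
R_4 = 30 (n_4 = 4)
Step 3: H = 12/(N(N+1)) * sum(R_i^2/n_i) - 3(N+1)
     = 12/(15*16) * (38^2/4 + 24.5^2/4 + 27.5^2/3 + 30^2/4) - 3*16
     = 0.050000 * 988.146 - 48
     = 1.407292.
Step 4: Ties present; correction factor C = 1 - 12/(15^3 - 15) = 0.996429. Corrected H = 1.407292 / 0.996429 = 1.412336.
Step 5: Under H0, H ~ chi^2(3); p-value = 0.702646.
Step 6: alpha = 0.1. fail to reject H0.

H = 1.4123, df = 3, p = 0.702646, fail to reject H0.


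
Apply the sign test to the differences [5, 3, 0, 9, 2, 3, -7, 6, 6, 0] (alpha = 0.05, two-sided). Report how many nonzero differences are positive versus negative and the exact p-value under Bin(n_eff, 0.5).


Step 1: Discard zero differences. Original n = 10; n_eff = number of nonzero differences = 8.
Nonzero differences (with sign): +5, +3, +9, +2, +3, -7, +6, +6
Step 2: Count signs: positive = 7, negative = 1.
Step 3: Under H0: P(positive) = 0.5, so the number of positives S ~ Bin(8, 0.5).
Step 4: Two-sided exact p-value = sum of Bin(8,0.5) probabilities at or below the observed probability = 0.070312.
Step 5: alpha = 0.05. fail to reject H0.

n_eff = 8, pos = 7, neg = 1, p = 0.070312, fail to reject H0.


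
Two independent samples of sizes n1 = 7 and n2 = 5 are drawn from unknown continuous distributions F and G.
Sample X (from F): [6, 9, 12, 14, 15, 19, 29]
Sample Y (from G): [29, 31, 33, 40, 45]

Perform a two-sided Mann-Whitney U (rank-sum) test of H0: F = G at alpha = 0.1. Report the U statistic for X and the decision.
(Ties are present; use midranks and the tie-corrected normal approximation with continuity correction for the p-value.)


Step 1: Combine and sort all 12 observations; assign midranks.
sorted (value, group): (6,X), (9,X), (12,X), (14,X), (15,X), (19,X), (29,X), (29,Y), (31,Y), (33,Y), (40,Y), (45,Y)
ranks: 6->1, 9->2, 12->3, 14->4, 15->5, 19->6, 29->7.5, 29->7.5, 31->9, 33->10, 40->11, 45->12
Step 2: Rank sum for X: R1 = 1 + 2 + 3 + 4 + 5 + 6 + 7.5 = 28.5.
Step 3: U_X = R1 - n1(n1+1)/2 = 28.5 - 7*8/2 = 28.5 - 28 = 0.5.
       U_Y = n1*n2 - U_X = 35 - 0.5 = 34.5.
Step 4: Ties are present, so use the tie-corrected normal approximation (with continuity correction) for the p-value.
Step 5: p-value = 0.007268; compare to alpha = 0.1. reject H0.

U_X = 0.5, p = 0.007268, reject H0 at alpha = 0.1.


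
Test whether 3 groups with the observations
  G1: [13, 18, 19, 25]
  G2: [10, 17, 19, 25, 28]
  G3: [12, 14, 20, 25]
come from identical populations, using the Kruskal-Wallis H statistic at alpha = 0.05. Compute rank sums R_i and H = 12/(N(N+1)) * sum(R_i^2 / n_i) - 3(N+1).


Step 1: Combine all N = 13 observations and assign midranks.
sorted (value, group, rank): (10,G2,1), (12,G3,2), (13,G1,3), (14,G3,4), (17,G2,5), (18,G1,6), (19,G1,7.5), (19,G2,7.5), (20,G3,9), (25,G1,11), (25,G2,11), (25,G3,11), (28,G2,13)
Step 2: Sum ranks within each group.
R_1 = 27.5 (n_1 = 4)
R_2 = 37.5 (n_2 = 5)
R_3 = 26 (n_3 = 4)
Step 3: H = 12/(N(N+1)) * sum(R_i^2/n_i) - 3(N+1)
     = 12/(13*14) * (27.5^2/4 + 37.5^2/5 + 26^2/4) - 3*14
     = 0.065934 * 639.312 - 42
     = 0.152473.
Step 4: Ties present; correction factor C = 1 - 30/(13^3 - 13) = 0.986264. Corrected H = 0.152473 / 0.986264 = 0.154596.
Step 5: Under H0, H ~ chi^2(2); p-value = 0.925614.
Step 6: alpha = 0.05. fail to reject H0.

H = 0.1546, df = 2, p = 0.925614, fail to reject H0.


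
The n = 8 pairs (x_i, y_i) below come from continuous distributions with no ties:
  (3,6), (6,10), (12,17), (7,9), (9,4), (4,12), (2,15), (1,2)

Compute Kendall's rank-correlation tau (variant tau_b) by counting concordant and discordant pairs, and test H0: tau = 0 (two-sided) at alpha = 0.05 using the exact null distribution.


Step 1: Enumerate the 28 unordered pairs (i,j) with i<j and classify each by sign(x_j-x_i) * sign(y_j-y_i).
  (1,2):dx=+3,dy=+4->C; (1,3):dx=+9,dy=+11->C; (1,4):dx=+4,dy=+3->C; (1,5):dx=+6,dy=-2->D
  (1,6):dx=+1,dy=+6->C; (1,7):dx=-1,dy=+9->D; (1,8):dx=-2,dy=-4->C; (2,3):dx=+6,dy=+7->C
  (2,4):dx=+1,dy=-1->D; (2,5):dx=+3,dy=-6->D; (2,6):dx=-2,dy=+2->D; (2,7):dx=-4,dy=+5->D
  (2,8):dx=-5,dy=-8->C; (3,4):dx=-5,dy=-8->C; (3,5):dx=-3,dy=-13->C; (3,6):dx=-8,dy=-5->C
  (3,7):dx=-10,dy=-2->C; (3,8):dx=-11,dy=-15->C; (4,5):dx=+2,dy=-5->D; (4,6):dx=-3,dy=+3->D
  (4,7):dx=-5,dy=+6->D; (4,8):dx=-6,dy=-7->C; (5,6):dx=-5,dy=+8->D; (5,7):dx=-7,dy=+11->D
  (5,8):dx=-8,dy=-2->C; (6,7):dx=-2,dy=+3->D; (6,8):dx=-3,dy=-10->C; (7,8):dx=-1,dy=-13->C
Step 2: C = 16, D = 12, total pairs = 28.
Step 3: tau = (C - D)/(n(n-1)/2) = (16 - 12)/28 = 0.142857.
Step 4: Exact two-sided p-value (enumerate n! = 40320 permutations of y under H0): p = 0.719544.
Step 5: alpha = 0.05. fail to reject H0.

tau_b = 0.1429 (C=16, D=12), p = 0.719544, fail to reject H0.


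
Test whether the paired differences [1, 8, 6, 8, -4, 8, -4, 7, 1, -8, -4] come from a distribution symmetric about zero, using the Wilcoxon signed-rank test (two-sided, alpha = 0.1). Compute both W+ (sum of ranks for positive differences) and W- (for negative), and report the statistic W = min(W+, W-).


Step 1: Drop any zero differences (none here) and take |d_i|.
|d| = [1, 8, 6, 8, 4, 8, 4, 7, 1, 8, 4]
Step 2: Midrank |d_i| (ties get averaged ranks).
ranks: |1|->1.5, |8|->9.5, |6|->6, |8|->9.5, |4|->4, |8|->9.5, |4|->4, |7|->7, |1|->1.5, |8|->9.5, |4|->4
Step 3: Attach original signs; sum ranks with positive sign and with negative sign.
W+ = 1.5 + 9.5 + 6 + 9.5 + 9.5 + 7 + 1.5 = 44.5
W- = 4 + 4 + 9.5 + 4 = 21.5
(Check: W+ + W- = 66 should equal n(n+1)/2 = 66.)
Step 4: Test statistic W = min(W+, W-) = 21.5.
Step 5: Ties in |d|, so use the tie-corrected normal approximation.
        E[W] = n(n+1)/4 = 11*12/4 = 33.
        Tie groups: |d|=1 (t=2), |d|=4 (t=3), |d|=8 (t=4); sum(t^3 - t) = 90.
        Var[W] = n(n+1)(2n+1)/24 - sum(t^3-t)/48 = 3036/24 - 90/48 = 124.625.
        z = (W - E[W]) / sqrt(Var[W]) = (21.5 - 33) / 11.1636 = -1.0301.
        Two-sided p = 2*Phi(z) = 0.302945.
Step 6: alpha = 0.1. fail to reject H0.

W+ = 44.5, W- = 21.5, W = min = 21.5, p = 0.302945, fail to reject H0.


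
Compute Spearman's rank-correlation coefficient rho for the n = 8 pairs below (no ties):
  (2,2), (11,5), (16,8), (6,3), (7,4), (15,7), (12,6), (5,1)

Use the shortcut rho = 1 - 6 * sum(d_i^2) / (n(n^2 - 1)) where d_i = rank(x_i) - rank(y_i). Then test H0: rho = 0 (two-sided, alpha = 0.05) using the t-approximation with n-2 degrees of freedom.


Step 1: Rank x and y separately (midranks; no ties here).
rank(x): 2->1, 11->5, 16->8, 6->3, 7->4, 15->7, 12->6, 5->2
rank(y): 2->2, 5->5, 8->8, 3->3, 4->4, 7->7, 6->6, 1->1
Step 2: d_i = R_x(i) - R_y(i); compute d_i^2.
  (1-2)^2=1, (5-5)^2=0, (8-8)^2=0, (3-3)^2=0, (4-4)^2=0, (7-7)^2=0, (6-6)^2=0, (2-1)^2=1
sum(d^2) = 2.
Step 3: rho = 1 - 6*2 / (8*(8^2 - 1)) = 1 - 12/504 = 0.976190.
Step 4: Under H0, t = rho * sqrt((n-2)/(1-rho^2)) = 11.0235 ~ t(6).
Step 5: Two-sided p-value from the t-distribution with 6 df = 0.000033.
Step 6: alpha = 0.05. reject H0.

rho = 0.9762, p = 0.000033, reject H0 at alpha = 0.05.


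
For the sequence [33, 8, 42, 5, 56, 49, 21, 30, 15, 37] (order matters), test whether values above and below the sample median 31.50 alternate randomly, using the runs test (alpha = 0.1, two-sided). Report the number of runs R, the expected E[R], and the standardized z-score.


Step 1: Compute median = 31.50; label A = above, B = below.
Labels in order: ABABAABBBA  (n_A = 5, n_B = 5)
Step 2: Count runs R = 7.
Step 3: Under H0 (random ordering), E[R] = 2*n_A*n_B/(n_A+n_B) + 1 = 2*5*5/10 + 1 = 6.0000.
        Var[R] = 2*n_A*n_B*(2*n_A*n_B - n_A - n_B) / ((n_A+n_B)^2 * (n_A+n_B-1)) = 2000/900 = 2.2222.
        SD[R] = 1.4907.
Step 4: Continuity-corrected z = (R - 0.5 - E[R]) / SD[R] = (7 - 0.5 - 6.0000) / 1.4907 = 0.3354.
Step 5: Two-sided p-value via normal approximation = 2*(1 - Phi(|z|)) = 0.737316.
Step 6: alpha = 0.1. fail to reject H0.

R = 7, z = 0.3354, p = 0.737316, fail to reject H0.


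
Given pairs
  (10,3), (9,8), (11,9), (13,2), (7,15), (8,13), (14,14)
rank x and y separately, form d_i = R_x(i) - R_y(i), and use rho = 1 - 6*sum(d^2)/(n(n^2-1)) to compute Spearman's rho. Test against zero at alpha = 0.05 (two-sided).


Step 1: Rank x and y separately (midranks; no ties here).
rank(x): 10->4, 9->3, 11->5, 13->6, 7->1, 8->2, 14->7
rank(y): 3->2, 8->3, 9->4, 2->1, 15->7, 13->5, 14->6
Step 2: d_i = R_x(i) - R_y(i); compute d_i^2.
  (4-2)^2=4, (3-3)^2=0, (5-4)^2=1, (6-1)^2=25, (1-7)^2=36, (2-5)^2=9, (7-6)^2=1
sum(d^2) = 76.
Step 3: rho = 1 - 6*76 / (7*(7^2 - 1)) = 1 - 456/336 = -0.357143.
Step 4: Under H0, t = rho * sqrt((n-2)/(1-rho^2)) = -0.8550 ~ t(5).
Step 5: Two-sided p-value from the t-distribution with 5 df = 0.431611.
Step 6: alpha = 0.05. fail to reject H0.

rho = -0.3571, p = 0.431611, fail to reject H0 at alpha = 0.05.


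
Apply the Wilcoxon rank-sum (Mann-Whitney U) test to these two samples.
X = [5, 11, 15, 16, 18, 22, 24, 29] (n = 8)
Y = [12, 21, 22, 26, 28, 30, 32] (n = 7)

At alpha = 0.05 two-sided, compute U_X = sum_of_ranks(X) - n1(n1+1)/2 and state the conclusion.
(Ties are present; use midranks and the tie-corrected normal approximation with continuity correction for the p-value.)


Step 1: Combine and sort all 15 observations; assign midranks.
sorted (value, group): (5,X), (11,X), (12,Y), (15,X), (16,X), (18,X), (21,Y), (22,X), (22,Y), (24,X), (26,Y), (28,Y), (29,X), (30,Y), (32,Y)
ranks: 5->1, 11->2, 12->3, 15->4, 16->5, 18->6, 21->7, 22->8.5, 22->8.5, 24->10, 26->11, 28->12, 29->13, 30->14, 32->15
Step 2: Rank sum for X: R1 = 1 + 2 + 4 + 5 + 6 + 8.5 + 10 + 13 = 49.5.
Step 3: U_X = R1 - n1(n1+1)/2 = 49.5 - 8*9/2 = 49.5 - 36 = 13.5.
       U_Y = n1*n2 - U_X = 56 - 13.5 = 42.5.
Step 4: Ties are present, so use the tie-corrected normal approximation (with continuity correction) for the p-value.
Step 5: p-value = 0.104882; compare to alpha = 0.05. fail to reject H0.

U_X = 13.5, p = 0.104882, fail to reject H0 at alpha = 0.05.


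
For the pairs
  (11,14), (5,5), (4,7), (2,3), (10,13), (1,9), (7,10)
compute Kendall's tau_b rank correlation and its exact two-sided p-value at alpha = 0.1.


Step 1: Enumerate the 21 unordered pairs (i,j) with i<j and classify each by sign(x_j-x_i) * sign(y_j-y_i).
  (1,2):dx=-6,dy=-9->C; (1,3):dx=-7,dy=-7->C; (1,4):dx=-9,dy=-11->C; (1,5):dx=-1,dy=-1->C
  (1,6):dx=-10,dy=-5->C; (1,7):dx=-4,dy=-4->C; (2,3):dx=-1,dy=+2->D; (2,4):dx=-3,dy=-2->C
  (2,5):dx=+5,dy=+8->C; (2,6):dx=-4,dy=+4->D; (2,7):dx=+2,dy=+5->C; (3,4):dx=-2,dy=-4->C
  (3,5):dx=+6,dy=+6->C; (3,6):dx=-3,dy=+2->D; (3,7):dx=+3,dy=+3->C; (4,5):dx=+8,dy=+10->C
  (4,6):dx=-1,dy=+6->D; (4,7):dx=+5,dy=+7->C; (5,6):dx=-9,dy=-4->C; (5,7):dx=-3,dy=-3->C
  (6,7):dx=+6,dy=+1->C
Step 2: C = 17, D = 4, total pairs = 21.
Step 3: tau = (C - D)/(n(n-1)/2) = (17 - 4)/21 = 0.619048.
Step 4: Exact two-sided p-value (enumerate n! = 5040 permutations of y under H0): p = 0.069048.
Step 5: alpha = 0.1. reject H0.

tau_b = 0.6190 (C=17, D=4), p = 0.069048, reject H0.


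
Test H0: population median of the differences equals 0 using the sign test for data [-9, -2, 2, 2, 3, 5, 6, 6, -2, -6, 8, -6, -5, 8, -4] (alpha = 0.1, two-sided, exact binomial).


Step 1: Discard zero differences. Original n = 15; n_eff = number of nonzero differences = 15.
Nonzero differences (with sign): -9, -2, +2, +2, +3, +5, +6, +6, -2, -6, +8, -6, -5, +8, -4
Step 2: Count signs: positive = 8, negative = 7.
Step 3: Under H0: P(positive) = 0.5, so the number of positives S ~ Bin(15, 0.5).
Step 4: Two-sided exact p-value = sum of Bin(15,0.5) probabilities at or below the observed probability = 1.000000.
Step 5: alpha = 0.1. fail to reject H0.

n_eff = 15, pos = 8, neg = 7, p = 1.000000, fail to reject H0.


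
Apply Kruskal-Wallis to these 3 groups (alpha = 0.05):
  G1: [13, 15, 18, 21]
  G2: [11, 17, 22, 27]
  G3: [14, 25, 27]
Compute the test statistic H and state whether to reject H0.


Step 1: Combine all N = 11 observations and assign midranks.
sorted (value, group, rank): (11,G2,1), (13,G1,2), (14,G3,3), (15,G1,4), (17,G2,5), (18,G1,6), (21,G1,7), (22,G2,8), (25,G3,9), (27,G2,10.5), (27,G3,10.5)
Step 2: Sum ranks within each group.
R_1 = 19 (n_1 = 4)
R_2 = 24.5 (n_2 = 4)
R_3 = 22.5 (n_3 = 3)
Step 3: H = 12/(N(N+1)) * sum(R_i^2/n_i) - 3(N+1)
     = 12/(11*12) * (19^2/4 + 24.5^2/4 + 22.5^2/3) - 3*12
     = 0.090909 * 409.062 - 36
     = 1.187500.
Step 4: Ties present; correction factor C = 1 - 6/(11^3 - 11) = 0.995455. Corrected H = 1.187500 / 0.995455 = 1.192922.
Step 5: Under H0, H ~ chi^2(2); p-value = 0.550757.
Step 6: alpha = 0.05. fail to reject H0.

H = 1.1929, df = 2, p = 0.550757, fail to reject H0.


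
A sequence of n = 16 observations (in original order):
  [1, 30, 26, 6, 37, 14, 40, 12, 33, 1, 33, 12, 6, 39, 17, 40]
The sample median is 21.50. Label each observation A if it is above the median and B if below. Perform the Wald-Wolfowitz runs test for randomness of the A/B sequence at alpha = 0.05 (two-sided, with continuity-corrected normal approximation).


Step 1: Compute median = 21.50; label A = above, B = below.
Labels in order: BAABABABABABBABA  (n_A = 8, n_B = 8)
Step 2: Count runs R = 14.
Step 3: Under H0 (random ordering), E[R] = 2*n_A*n_B/(n_A+n_B) + 1 = 2*8*8/16 + 1 = 9.0000.
        Var[R] = 2*n_A*n_B*(2*n_A*n_B - n_A - n_B) / ((n_A+n_B)^2 * (n_A+n_B-1)) = 14336/3840 = 3.7333.
        SD[R] = 1.9322.
Step 4: Continuity-corrected z = (R - 0.5 - E[R]) / SD[R] = (14 - 0.5 - 9.0000) / 1.9322 = 2.3290.
Step 5: Two-sided p-value via normal approximation = 2*(1 - Phi(|z|)) = 0.019861.
Step 6: alpha = 0.05. reject H0.

R = 14, z = 2.3290, p = 0.019861, reject H0.


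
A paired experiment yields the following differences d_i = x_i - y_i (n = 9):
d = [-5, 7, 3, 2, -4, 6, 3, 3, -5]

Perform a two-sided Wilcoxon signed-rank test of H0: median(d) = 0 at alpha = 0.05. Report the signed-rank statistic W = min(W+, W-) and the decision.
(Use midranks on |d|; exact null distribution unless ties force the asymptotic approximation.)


Step 1: Drop any zero differences (none here) and take |d_i|.
|d| = [5, 7, 3, 2, 4, 6, 3, 3, 5]
Step 2: Midrank |d_i| (ties get averaged ranks).
ranks: |5|->6.5, |7|->9, |3|->3, |2|->1, |4|->5, |6|->8, |3|->3, |3|->3, |5|->6.5
Step 3: Attach original signs; sum ranks with positive sign and with negative sign.
W+ = 9 + 3 + 1 + 8 + 3 + 3 = 27
W- = 6.5 + 5 + 6.5 = 18
(Check: W+ + W- = 45 should equal n(n+1)/2 = 45.)
Step 4: Test statistic W = min(W+, W-) = 18.
Step 5: Ties in |d|, so use the tie-corrected normal approximation.
        E[W] = n(n+1)/4 = 9*10/4 = 22.5.
        Tie groups: |d|=3 (t=3), |d|=5 (t=2); sum(t^3 - t) = 30.
        Var[W] = n(n+1)(2n+1)/24 - sum(t^3-t)/48 = 1710/24 - 30/48 = 70.625.
        z = (W - E[W]) / sqrt(Var[W]) = (18 - 22.5) / 8.4039 = -0.5355.
        Two-sided p = 2*Phi(z) = 0.592326.
Step 6: alpha = 0.05. fail to reject H0.

W+ = 27, W- = 18, W = min = 18, p = 0.592326, fail to reject H0.


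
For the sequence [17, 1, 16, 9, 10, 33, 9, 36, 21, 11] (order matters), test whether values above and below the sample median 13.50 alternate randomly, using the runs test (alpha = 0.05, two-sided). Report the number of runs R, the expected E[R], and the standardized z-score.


Step 1: Compute median = 13.50; label A = above, B = below.
Labels in order: ABABBABAAB  (n_A = 5, n_B = 5)
Step 2: Count runs R = 8.
Step 3: Under H0 (random ordering), E[R] = 2*n_A*n_B/(n_A+n_B) + 1 = 2*5*5/10 + 1 = 6.0000.
        Var[R] = 2*n_A*n_B*(2*n_A*n_B - n_A - n_B) / ((n_A+n_B)^2 * (n_A+n_B-1)) = 2000/900 = 2.2222.
        SD[R] = 1.4907.
Step 4: Continuity-corrected z = (R - 0.5 - E[R]) / SD[R] = (8 - 0.5 - 6.0000) / 1.4907 = 1.0062.
Step 5: Two-sided p-value via normal approximation = 2*(1 - Phi(|z|)) = 0.314305.
Step 6: alpha = 0.05. fail to reject H0.

R = 8, z = 1.0062, p = 0.314305, fail to reject H0.


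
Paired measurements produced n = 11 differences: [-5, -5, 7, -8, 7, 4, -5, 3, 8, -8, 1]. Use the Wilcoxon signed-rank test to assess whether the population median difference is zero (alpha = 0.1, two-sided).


Step 1: Drop any zero differences (none here) and take |d_i|.
|d| = [5, 5, 7, 8, 7, 4, 5, 3, 8, 8, 1]
Step 2: Midrank |d_i| (ties get averaged ranks).
ranks: |5|->5, |5|->5, |7|->7.5, |8|->10, |7|->7.5, |4|->3, |5|->5, |3|->2, |8|->10, |8|->10, |1|->1
Step 3: Attach original signs; sum ranks with positive sign and with negative sign.
W+ = 7.5 + 7.5 + 3 + 2 + 10 + 1 = 31
W- = 5 + 5 + 10 + 5 + 10 = 35
(Check: W+ + W- = 66 should equal n(n+1)/2 = 66.)
Step 4: Test statistic W = min(W+, W-) = 31.
Step 5: Ties in |d|, so use the tie-corrected normal approximation.
        E[W] = n(n+1)/4 = 11*12/4 = 33.
        Tie groups: |d|=5 (t=3), |d|=7 (t=2), |d|=8 (t=3); sum(t^3 - t) = 54.
        Var[W] = n(n+1)(2n+1)/24 - sum(t^3-t)/48 = 3036/24 - 54/48 = 125.375.
        z = (W - E[W]) / sqrt(Var[W]) = (31 - 33) / 11.1971 = -0.1786.
        Two-sided p = 2*Phi(z) = 0.858238.
Step 6: alpha = 0.1. fail to reject H0.

W+ = 31, W- = 35, W = min = 31, p = 0.858238, fail to reject H0.


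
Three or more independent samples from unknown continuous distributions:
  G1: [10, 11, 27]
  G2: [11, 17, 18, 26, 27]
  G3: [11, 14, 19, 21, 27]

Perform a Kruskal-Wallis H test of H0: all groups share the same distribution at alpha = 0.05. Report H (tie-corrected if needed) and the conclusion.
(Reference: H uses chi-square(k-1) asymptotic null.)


Step 1: Combine all N = 13 observations and assign midranks.
sorted (value, group, rank): (10,G1,1), (11,G1,3), (11,G2,3), (11,G3,3), (14,G3,5), (17,G2,6), (18,G2,7), (19,G3,8), (21,G3,9), (26,G2,10), (27,G1,12), (27,G2,12), (27,G3,12)
Step 2: Sum ranks within each group.
R_1 = 16 (n_1 = 3)
R_2 = 38 (n_2 = 5)
R_3 = 37 (n_3 = 5)
Step 3: H = 12/(N(N+1)) * sum(R_i^2/n_i) - 3(N+1)
     = 12/(13*14) * (16^2/3 + 38^2/5 + 37^2/5) - 3*14
     = 0.065934 * 647.933 - 42
     = 0.720879.
Step 4: Ties present; correction factor C = 1 - 48/(13^3 - 13) = 0.978022. Corrected H = 0.720879 / 0.978022 = 0.737079.
Step 5: Under H0, H ~ chi^2(2); p-value = 0.691744.
Step 6: alpha = 0.05. fail to reject H0.

H = 0.7371, df = 2, p = 0.691744, fail to reject H0.


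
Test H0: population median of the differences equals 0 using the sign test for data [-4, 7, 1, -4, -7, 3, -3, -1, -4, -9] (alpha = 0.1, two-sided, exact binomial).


Step 1: Discard zero differences. Original n = 10; n_eff = number of nonzero differences = 10.
Nonzero differences (with sign): -4, +7, +1, -4, -7, +3, -3, -1, -4, -9
Step 2: Count signs: positive = 3, negative = 7.
Step 3: Under H0: P(positive) = 0.5, so the number of positives S ~ Bin(10, 0.5).
Step 4: Two-sided exact p-value = sum of Bin(10,0.5) probabilities at or below the observed probability = 0.343750.
Step 5: alpha = 0.1. fail to reject H0.

n_eff = 10, pos = 3, neg = 7, p = 0.343750, fail to reject H0.


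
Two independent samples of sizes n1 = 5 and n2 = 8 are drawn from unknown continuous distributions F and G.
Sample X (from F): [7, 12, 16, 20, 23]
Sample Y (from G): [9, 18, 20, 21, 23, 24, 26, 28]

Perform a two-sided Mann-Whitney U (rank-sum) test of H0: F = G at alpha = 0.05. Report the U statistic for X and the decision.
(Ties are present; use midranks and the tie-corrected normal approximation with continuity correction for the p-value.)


Step 1: Combine and sort all 13 observations; assign midranks.
sorted (value, group): (7,X), (9,Y), (12,X), (16,X), (18,Y), (20,X), (20,Y), (21,Y), (23,X), (23,Y), (24,Y), (26,Y), (28,Y)
ranks: 7->1, 9->2, 12->3, 16->4, 18->5, 20->6.5, 20->6.5, 21->8, 23->9.5, 23->9.5, 24->11, 26->12, 28->13
Step 2: Rank sum for X: R1 = 1 + 3 + 4 + 6.5 + 9.5 = 24.
Step 3: U_X = R1 - n1(n1+1)/2 = 24 - 5*6/2 = 24 - 15 = 9.
       U_Y = n1*n2 - U_X = 40 - 9 = 31.
Step 4: Ties are present, so use the tie-corrected normal approximation (with continuity correction) for the p-value.
Step 5: p-value = 0.123248; compare to alpha = 0.05. fail to reject H0.

U_X = 9, p = 0.123248, fail to reject H0 at alpha = 0.05.


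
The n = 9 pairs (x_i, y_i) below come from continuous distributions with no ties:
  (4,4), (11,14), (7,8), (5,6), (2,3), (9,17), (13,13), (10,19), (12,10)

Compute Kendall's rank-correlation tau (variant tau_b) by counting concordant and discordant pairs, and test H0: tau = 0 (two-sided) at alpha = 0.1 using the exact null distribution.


Step 1: Enumerate the 36 unordered pairs (i,j) with i<j and classify each by sign(x_j-x_i) * sign(y_j-y_i).
  (1,2):dx=+7,dy=+10->C; (1,3):dx=+3,dy=+4->C; (1,4):dx=+1,dy=+2->C; (1,5):dx=-2,dy=-1->C
  (1,6):dx=+5,dy=+13->C; (1,7):dx=+9,dy=+9->C; (1,8):dx=+6,dy=+15->C; (1,9):dx=+8,dy=+6->C
  (2,3):dx=-4,dy=-6->C; (2,4):dx=-6,dy=-8->C; (2,5):dx=-9,dy=-11->C; (2,6):dx=-2,dy=+3->D
  (2,7):dx=+2,dy=-1->D; (2,8):dx=-1,dy=+5->D; (2,9):dx=+1,dy=-4->D; (3,4):dx=-2,dy=-2->C
  (3,5):dx=-5,dy=-5->C; (3,6):dx=+2,dy=+9->C; (3,7):dx=+6,dy=+5->C; (3,8):dx=+3,dy=+11->C
  (3,9):dx=+5,dy=+2->C; (4,5):dx=-3,dy=-3->C; (4,6):dx=+4,dy=+11->C; (4,7):dx=+8,dy=+7->C
  (4,8):dx=+5,dy=+13->C; (4,9):dx=+7,dy=+4->C; (5,6):dx=+7,dy=+14->C; (5,7):dx=+11,dy=+10->C
  (5,8):dx=+8,dy=+16->C; (5,9):dx=+10,dy=+7->C; (6,7):dx=+4,dy=-4->D; (6,8):dx=+1,dy=+2->C
  (6,9):dx=+3,dy=-7->D; (7,8):dx=-3,dy=+6->D; (7,9):dx=-1,dy=-3->C; (8,9):dx=+2,dy=-9->D
Step 2: C = 28, D = 8, total pairs = 36.
Step 3: tau = (C - D)/(n(n-1)/2) = (28 - 8)/36 = 0.555556.
Step 4: Exact two-sided p-value (enumerate n! = 362880 permutations of y under H0): p = 0.044615.
Step 5: alpha = 0.1. reject H0.

tau_b = 0.5556 (C=28, D=8), p = 0.044615, reject H0.


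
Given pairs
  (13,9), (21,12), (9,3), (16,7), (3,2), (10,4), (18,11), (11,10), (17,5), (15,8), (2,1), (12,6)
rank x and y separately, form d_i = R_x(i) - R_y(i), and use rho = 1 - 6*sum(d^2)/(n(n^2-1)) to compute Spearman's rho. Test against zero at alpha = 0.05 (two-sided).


Step 1: Rank x and y separately (midranks; no ties here).
rank(x): 13->7, 21->12, 9->3, 16->9, 3->2, 10->4, 18->11, 11->5, 17->10, 15->8, 2->1, 12->6
rank(y): 9->9, 12->12, 3->3, 7->7, 2->2, 4->4, 11->11, 10->10, 5->5, 8->8, 1->1, 6->6
Step 2: d_i = R_x(i) - R_y(i); compute d_i^2.
  (7-9)^2=4, (12-12)^2=0, (3-3)^2=0, (9-7)^2=4, (2-2)^2=0, (4-4)^2=0, (11-11)^2=0, (5-10)^2=25, (10-5)^2=25, (8-8)^2=0, (1-1)^2=0, (6-6)^2=0
sum(d^2) = 58.
Step 3: rho = 1 - 6*58 / (12*(12^2 - 1)) = 1 - 348/1716 = 0.797203.
Step 4: Under H0, t = rho * sqrt((n-2)/(1-rho^2)) = 4.1758 ~ t(10).
Step 5: Two-sided p-value from the t-distribution with 10 df = 0.001900.
Step 6: alpha = 0.05. reject H0.

rho = 0.7972, p = 0.001900, reject H0 at alpha = 0.05.


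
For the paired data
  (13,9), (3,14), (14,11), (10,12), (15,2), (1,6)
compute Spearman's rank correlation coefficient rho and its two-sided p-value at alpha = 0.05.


Step 1: Rank x and y separately (midranks; no ties here).
rank(x): 13->4, 3->2, 14->5, 10->3, 15->6, 1->1
rank(y): 9->3, 14->6, 11->4, 12->5, 2->1, 6->2
Step 2: d_i = R_x(i) - R_y(i); compute d_i^2.
  (4-3)^2=1, (2-6)^2=16, (5-4)^2=1, (3-5)^2=4, (6-1)^2=25, (1-2)^2=1
sum(d^2) = 48.
Step 3: rho = 1 - 6*48 / (6*(6^2 - 1)) = 1 - 288/210 = -0.371429.
Step 4: Under H0, t = rho * sqrt((n-2)/(1-rho^2)) = -0.8001 ~ t(4).
Step 5: Two-sided p-value from the t-distribution with 4 df = 0.468478.
Step 6: alpha = 0.05. fail to reject H0.

rho = -0.3714, p = 0.468478, fail to reject H0 at alpha = 0.05.


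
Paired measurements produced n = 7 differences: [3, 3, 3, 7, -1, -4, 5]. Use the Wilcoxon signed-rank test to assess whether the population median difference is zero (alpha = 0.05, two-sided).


Step 1: Drop any zero differences (none here) and take |d_i|.
|d| = [3, 3, 3, 7, 1, 4, 5]
Step 2: Midrank |d_i| (ties get averaged ranks).
ranks: |3|->3, |3|->3, |3|->3, |7|->7, |1|->1, |4|->5, |5|->6
Step 3: Attach original signs; sum ranks with positive sign and with negative sign.
W+ = 3 + 3 + 3 + 7 + 6 = 22
W- = 1 + 5 = 6
(Check: W+ + W- = 28 should equal n(n+1)/2 = 28.)
Step 4: Test statistic W = min(W+, W-) = 6.
Step 5: Ties in |d|, so use the tie-corrected normal approximation.
        E[W] = n(n+1)/4 = 7*8/4 = 14.
        Tie groups: |d|=3 (t=3); sum(t^3 - t) = 24.
        Var[W] = n(n+1)(2n+1)/24 - sum(t^3-t)/48 = 840/24 - 24/48 = 34.5.
        z = (W - E[W]) / sqrt(Var[W]) = (6 - 14) / 5.8737 = -1.3620.
        Two-sided p = 2*Phi(z) = 0.173195.
Step 6: alpha = 0.05. fail to reject H0.

W+ = 22, W- = 6, W = min = 6, p = 0.173195, fail to reject H0.


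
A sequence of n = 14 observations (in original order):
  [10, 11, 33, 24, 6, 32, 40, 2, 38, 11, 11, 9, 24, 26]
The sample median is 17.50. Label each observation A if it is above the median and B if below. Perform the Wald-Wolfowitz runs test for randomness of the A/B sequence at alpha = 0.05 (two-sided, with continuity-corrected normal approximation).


Step 1: Compute median = 17.50; label A = above, B = below.
Labels in order: BBAABAABABBBAA  (n_A = 7, n_B = 7)
Step 2: Count runs R = 8.
Step 3: Under H0 (random ordering), E[R] = 2*n_A*n_B/(n_A+n_B) + 1 = 2*7*7/14 + 1 = 8.0000.
        Var[R] = 2*n_A*n_B*(2*n_A*n_B - n_A - n_B) / ((n_A+n_B)^2 * (n_A+n_B-1)) = 8232/2548 = 3.2308.
        SD[R] = 1.7974.
Step 4: R = E[R], so z = 0 with no continuity correction.
Step 5: Two-sided p-value via normal approximation = 2*(1 - Phi(|z|)) = 1.000000.
Step 6: alpha = 0.05. fail to reject H0.

R = 8, z = 0.0000, p = 1.000000, fail to reject H0.


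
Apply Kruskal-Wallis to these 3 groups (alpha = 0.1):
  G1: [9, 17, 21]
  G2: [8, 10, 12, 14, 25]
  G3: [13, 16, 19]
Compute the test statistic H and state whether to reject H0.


Step 1: Combine all N = 11 observations and assign midranks.
sorted (value, group, rank): (8,G2,1), (9,G1,2), (10,G2,3), (12,G2,4), (13,G3,5), (14,G2,6), (16,G3,7), (17,G1,8), (19,G3,9), (21,G1,10), (25,G2,11)
Step 2: Sum ranks within each group.
R_1 = 20 (n_1 = 3)
R_2 = 25 (n_2 = 5)
R_3 = 21 (n_3 = 3)
Step 3: H = 12/(N(N+1)) * sum(R_i^2/n_i) - 3(N+1)
     = 12/(11*12) * (20^2/3 + 25^2/5 + 21^2/3) - 3*12
     = 0.090909 * 405.333 - 36
     = 0.848485.
Step 4: No ties, so H is used without correction.
Step 5: Under H0, H ~ chi^2(2); p-value = 0.654265.
Step 6: alpha = 0.1. fail to reject H0.

H = 0.8485, df = 2, p = 0.654265, fail to reject H0.


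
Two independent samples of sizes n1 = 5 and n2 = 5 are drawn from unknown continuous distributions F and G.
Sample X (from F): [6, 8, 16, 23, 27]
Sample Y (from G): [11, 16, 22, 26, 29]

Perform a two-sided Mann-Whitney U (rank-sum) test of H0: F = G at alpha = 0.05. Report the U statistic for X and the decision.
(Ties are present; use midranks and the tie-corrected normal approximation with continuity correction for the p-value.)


Step 1: Combine and sort all 10 observations; assign midranks.
sorted (value, group): (6,X), (8,X), (11,Y), (16,X), (16,Y), (22,Y), (23,X), (26,Y), (27,X), (29,Y)
ranks: 6->1, 8->2, 11->3, 16->4.5, 16->4.5, 22->6, 23->7, 26->8, 27->9, 29->10
Step 2: Rank sum for X: R1 = 1 + 2 + 4.5 + 7 + 9 = 23.5.
Step 3: U_X = R1 - n1(n1+1)/2 = 23.5 - 5*6/2 = 23.5 - 15 = 8.5.
       U_Y = n1*n2 - U_X = 25 - 8.5 = 16.5.
Step 4: Ties are present, so use the tie-corrected normal approximation (with continuity correction) for the p-value.
Step 5: p-value = 0.463344; compare to alpha = 0.05. fail to reject H0.

U_X = 8.5, p = 0.463344, fail to reject H0 at alpha = 0.05.


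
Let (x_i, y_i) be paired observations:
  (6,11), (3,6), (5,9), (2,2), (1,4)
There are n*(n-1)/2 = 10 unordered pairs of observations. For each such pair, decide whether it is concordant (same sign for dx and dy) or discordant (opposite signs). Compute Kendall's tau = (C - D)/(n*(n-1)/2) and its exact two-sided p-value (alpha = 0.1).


Step 1: Enumerate the 10 unordered pairs (i,j) with i<j and classify each by sign(x_j-x_i) * sign(y_j-y_i).
  (1,2):dx=-3,dy=-5->C; (1,3):dx=-1,dy=-2->C; (1,4):dx=-4,dy=-9->C; (1,5):dx=-5,dy=-7->C
  (2,3):dx=+2,dy=+3->C; (2,4):dx=-1,dy=-4->C; (2,5):dx=-2,dy=-2->C; (3,4):dx=-3,dy=-7->C
  (3,5):dx=-4,dy=-5->C; (4,5):dx=-1,dy=+2->D
Step 2: C = 9, D = 1, total pairs = 10.
Step 3: tau = (C - D)/(n(n-1)/2) = (9 - 1)/10 = 0.800000.
Step 4: Exact two-sided p-value (enumerate n! = 120 permutations of y under H0): p = 0.083333.
Step 5: alpha = 0.1. reject H0.

tau_b = 0.8000 (C=9, D=1), p = 0.083333, reject H0.


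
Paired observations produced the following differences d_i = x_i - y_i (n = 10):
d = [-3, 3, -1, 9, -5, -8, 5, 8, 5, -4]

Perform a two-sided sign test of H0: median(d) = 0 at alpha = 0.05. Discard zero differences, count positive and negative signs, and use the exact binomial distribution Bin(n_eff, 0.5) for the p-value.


Step 1: Discard zero differences. Original n = 10; n_eff = number of nonzero differences = 10.
Nonzero differences (with sign): -3, +3, -1, +9, -5, -8, +5, +8, +5, -4
Step 2: Count signs: positive = 5, negative = 5.
Step 3: Under H0: P(positive) = 0.5, so the number of positives S ~ Bin(10, 0.5).
Step 4: Two-sided exact p-value = sum of Bin(10,0.5) probabilities at or below the observed probability = 1.000000.
Step 5: alpha = 0.05. fail to reject H0.

n_eff = 10, pos = 5, neg = 5, p = 1.000000, fail to reject H0.


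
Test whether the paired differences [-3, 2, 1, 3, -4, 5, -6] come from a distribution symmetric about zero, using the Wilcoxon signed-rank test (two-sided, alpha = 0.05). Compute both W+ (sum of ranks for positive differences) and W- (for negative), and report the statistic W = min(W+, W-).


Step 1: Drop any zero differences (none here) and take |d_i|.
|d| = [3, 2, 1, 3, 4, 5, 6]
Step 2: Midrank |d_i| (ties get averaged ranks).
ranks: |3|->3.5, |2|->2, |1|->1, |3|->3.5, |4|->5, |5|->6, |6|->7
Step 3: Attach original signs; sum ranks with positive sign and with negative sign.
W+ = 2 + 1 + 3.5 + 6 = 12.5
W- = 3.5 + 5 + 7 = 15.5
(Check: W+ + W- = 28 should equal n(n+1)/2 = 28.)
Step 4: Test statistic W = min(W+, W-) = 12.5.
Step 5: Ties in |d|, so use the tie-corrected normal approximation.
        E[W] = n(n+1)/4 = 7*8/4 = 14.
        Tie groups: |d|=3 (t=2); sum(t^3 - t) = 6.
        Var[W] = n(n+1)(2n+1)/24 - sum(t^3-t)/48 = 840/24 - 6/48 = 34.875.
        z = (W - E[W]) / sqrt(Var[W]) = (12.5 - 14) / 5.9055 = -0.2540.
        Two-sided p = 2*Phi(z) = 0.799495.
Step 6: alpha = 0.05. fail to reject H0.

W+ = 12.5, W- = 15.5, W = min = 12.5, p = 0.799495, fail to reject H0.


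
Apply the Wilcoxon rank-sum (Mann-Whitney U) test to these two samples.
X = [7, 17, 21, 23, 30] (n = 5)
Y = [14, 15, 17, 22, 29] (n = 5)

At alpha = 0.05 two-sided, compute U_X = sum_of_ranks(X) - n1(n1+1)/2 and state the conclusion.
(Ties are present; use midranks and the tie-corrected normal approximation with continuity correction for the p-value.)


Step 1: Combine and sort all 10 observations; assign midranks.
sorted (value, group): (7,X), (14,Y), (15,Y), (17,X), (17,Y), (21,X), (22,Y), (23,X), (29,Y), (30,X)
ranks: 7->1, 14->2, 15->3, 17->4.5, 17->4.5, 21->6, 22->7, 23->8, 29->9, 30->10
Step 2: Rank sum for X: R1 = 1 + 4.5 + 6 + 8 + 10 = 29.5.
Step 3: U_X = R1 - n1(n1+1)/2 = 29.5 - 5*6/2 = 29.5 - 15 = 14.5.
       U_Y = n1*n2 - U_X = 25 - 14.5 = 10.5.
Step 4: Ties are present, so use the tie-corrected normal approximation (with continuity correction) for the p-value.
Step 5: p-value = 0.753298; compare to alpha = 0.05. fail to reject H0.

U_X = 14.5, p = 0.753298, fail to reject H0 at alpha = 0.05.


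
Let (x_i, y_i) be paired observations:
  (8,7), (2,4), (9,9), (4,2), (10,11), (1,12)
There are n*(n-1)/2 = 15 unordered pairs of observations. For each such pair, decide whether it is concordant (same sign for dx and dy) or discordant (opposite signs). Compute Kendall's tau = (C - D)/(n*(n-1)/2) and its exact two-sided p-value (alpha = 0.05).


Step 1: Enumerate the 15 unordered pairs (i,j) with i<j and classify each by sign(x_j-x_i) * sign(y_j-y_i).
  (1,2):dx=-6,dy=-3->C; (1,3):dx=+1,dy=+2->C; (1,4):dx=-4,dy=-5->C; (1,5):dx=+2,dy=+4->C
  (1,6):dx=-7,dy=+5->D; (2,3):dx=+7,dy=+5->C; (2,4):dx=+2,dy=-2->D; (2,5):dx=+8,dy=+7->C
  (2,6):dx=-1,dy=+8->D; (3,4):dx=-5,dy=-7->C; (3,5):dx=+1,dy=+2->C; (3,6):dx=-8,dy=+3->D
  (4,5):dx=+6,dy=+9->C; (4,6):dx=-3,dy=+10->D; (5,6):dx=-9,dy=+1->D
Step 2: C = 9, D = 6, total pairs = 15.
Step 3: tau = (C - D)/(n(n-1)/2) = (9 - 6)/15 = 0.200000.
Step 4: Exact two-sided p-value (enumerate n! = 720 permutations of y under H0): p = 0.719444.
Step 5: alpha = 0.05. fail to reject H0.

tau_b = 0.2000 (C=9, D=6), p = 0.719444, fail to reject H0.


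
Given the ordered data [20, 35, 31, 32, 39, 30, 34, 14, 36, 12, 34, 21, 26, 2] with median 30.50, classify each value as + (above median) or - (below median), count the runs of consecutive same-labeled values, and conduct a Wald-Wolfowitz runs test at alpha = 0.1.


Step 1: Compute median = 30.50; label A = above, B = below.
Labels in order: BAAAABABABABBB  (n_A = 7, n_B = 7)
Step 2: Count runs R = 9.
Step 3: Under H0 (random ordering), E[R] = 2*n_A*n_B/(n_A+n_B) + 1 = 2*7*7/14 + 1 = 8.0000.
        Var[R] = 2*n_A*n_B*(2*n_A*n_B - n_A - n_B) / ((n_A+n_B)^2 * (n_A+n_B-1)) = 8232/2548 = 3.2308.
        SD[R] = 1.7974.
Step 4: Continuity-corrected z = (R - 0.5 - E[R]) / SD[R] = (9 - 0.5 - 8.0000) / 1.7974 = 0.2782.
Step 5: Two-sided p-value via normal approximation = 2*(1 - Phi(|z|)) = 0.780879.
Step 6: alpha = 0.1. fail to reject H0.

R = 9, z = 0.2782, p = 0.780879, fail to reject H0.


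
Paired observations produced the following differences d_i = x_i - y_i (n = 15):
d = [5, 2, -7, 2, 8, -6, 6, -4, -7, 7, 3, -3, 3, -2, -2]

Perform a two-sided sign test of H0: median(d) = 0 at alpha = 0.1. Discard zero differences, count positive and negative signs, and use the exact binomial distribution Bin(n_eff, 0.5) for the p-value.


Step 1: Discard zero differences. Original n = 15; n_eff = number of nonzero differences = 15.
Nonzero differences (with sign): +5, +2, -7, +2, +8, -6, +6, -4, -7, +7, +3, -3, +3, -2, -2
Step 2: Count signs: positive = 8, negative = 7.
Step 3: Under H0: P(positive) = 0.5, so the number of positives S ~ Bin(15, 0.5).
Step 4: Two-sided exact p-value = sum of Bin(15,0.5) probabilities at or below the observed probability = 1.000000.
Step 5: alpha = 0.1. fail to reject H0.

n_eff = 15, pos = 8, neg = 7, p = 1.000000, fail to reject H0.


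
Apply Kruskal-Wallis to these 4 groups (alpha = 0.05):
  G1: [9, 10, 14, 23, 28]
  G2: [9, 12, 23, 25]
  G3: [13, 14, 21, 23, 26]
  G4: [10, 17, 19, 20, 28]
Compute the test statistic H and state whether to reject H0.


Step 1: Combine all N = 19 observations and assign midranks.
sorted (value, group, rank): (9,G1,1.5), (9,G2,1.5), (10,G1,3.5), (10,G4,3.5), (12,G2,5), (13,G3,6), (14,G1,7.5), (14,G3,7.5), (17,G4,9), (19,G4,10), (20,G4,11), (21,G3,12), (23,G1,14), (23,G2,14), (23,G3,14), (25,G2,16), (26,G3,17), (28,G1,18.5), (28,G4,18.5)
Step 2: Sum ranks within each group.
R_1 = 45 (n_1 = 5)
R_2 = 36.5 (n_2 = 4)
R_3 = 56.5 (n_3 = 5)
R_4 = 52 (n_4 = 5)
Step 3: H = 12/(N(N+1)) * sum(R_i^2/n_i) - 3(N+1)
     = 12/(19*20) * (45^2/5 + 36.5^2/4 + 56.5^2/5 + 52^2/5) - 3*20
     = 0.031579 * 1917.31 - 60
     = 0.546711.
Step 4: Ties present; correction factor C = 1 - 48/(19^3 - 19) = 0.992982. Corrected H = 0.546711 / 0.992982 = 0.550574.
Step 5: Under H0, H ~ chi^2(3); p-value = 0.907648.
Step 6: alpha = 0.05. fail to reject H0.

H = 0.5506, df = 3, p = 0.907648, fail to reject H0.


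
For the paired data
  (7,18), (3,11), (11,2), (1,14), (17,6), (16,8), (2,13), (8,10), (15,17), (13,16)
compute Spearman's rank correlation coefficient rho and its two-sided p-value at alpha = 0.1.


Step 1: Rank x and y separately (midranks; no ties here).
rank(x): 7->4, 3->3, 11->6, 1->1, 17->10, 16->9, 2->2, 8->5, 15->8, 13->7
rank(y): 18->10, 11->5, 2->1, 14->7, 6->2, 8->3, 13->6, 10->4, 17->9, 16->8
Step 2: d_i = R_x(i) - R_y(i); compute d_i^2.
  (4-10)^2=36, (3-5)^2=4, (6-1)^2=25, (1-7)^2=36, (10-2)^2=64, (9-3)^2=36, (2-6)^2=16, (5-4)^2=1, (8-9)^2=1, (7-8)^2=1
sum(d^2) = 220.
Step 3: rho = 1 - 6*220 / (10*(10^2 - 1)) = 1 - 1320/990 = -0.333333.
Step 4: Under H0, t = rho * sqrt((n-2)/(1-rho^2)) = -1.0000 ~ t(8).
Step 5: Two-sided p-value from the t-distribution with 8 df = 0.346594.
Step 6: alpha = 0.1. fail to reject H0.

rho = -0.3333, p = 0.346594, fail to reject H0 at alpha = 0.1.


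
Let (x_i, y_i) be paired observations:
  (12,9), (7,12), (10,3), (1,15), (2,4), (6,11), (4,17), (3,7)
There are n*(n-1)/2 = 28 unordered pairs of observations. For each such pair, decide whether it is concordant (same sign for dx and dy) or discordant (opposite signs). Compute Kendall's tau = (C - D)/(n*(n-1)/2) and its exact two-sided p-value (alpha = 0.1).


Step 1: Enumerate the 28 unordered pairs (i,j) with i<j and classify each by sign(x_j-x_i) * sign(y_j-y_i).
  (1,2):dx=-5,dy=+3->D; (1,3):dx=-2,dy=-6->C; (1,4):dx=-11,dy=+6->D; (1,5):dx=-10,dy=-5->C
  (1,6):dx=-6,dy=+2->D; (1,7):dx=-8,dy=+8->D; (1,8):dx=-9,dy=-2->C; (2,3):dx=+3,dy=-9->D
  (2,4):dx=-6,dy=+3->D; (2,5):dx=-5,dy=-8->C; (2,6):dx=-1,dy=-1->C; (2,7):dx=-3,dy=+5->D
  (2,8):dx=-4,dy=-5->C; (3,4):dx=-9,dy=+12->D; (3,5):dx=-8,dy=+1->D; (3,6):dx=-4,dy=+8->D
  (3,7):dx=-6,dy=+14->D; (3,8):dx=-7,dy=+4->D; (4,5):dx=+1,dy=-11->D; (4,6):dx=+5,dy=-4->D
  (4,7):dx=+3,dy=+2->C; (4,8):dx=+2,dy=-8->D; (5,6):dx=+4,dy=+7->C; (5,7):dx=+2,dy=+13->C
  (5,8):dx=+1,dy=+3->C; (6,7):dx=-2,dy=+6->D; (6,8):dx=-3,dy=-4->C; (7,8):dx=-1,dy=-10->C
Step 2: C = 12, D = 16, total pairs = 28.
Step 3: tau = (C - D)/(n(n-1)/2) = (12 - 16)/28 = -0.142857.
Step 4: Exact two-sided p-value (enumerate n! = 40320 permutations of y under H0): p = 0.719544.
Step 5: alpha = 0.1. fail to reject H0.

tau_b = -0.1429 (C=12, D=16), p = 0.719544, fail to reject H0.


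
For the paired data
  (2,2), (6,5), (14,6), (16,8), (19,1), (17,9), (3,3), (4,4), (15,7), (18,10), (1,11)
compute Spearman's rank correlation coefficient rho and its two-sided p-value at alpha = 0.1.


Step 1: Rank x and y separately (midranks; no ties here).
rank(x): 2->2, 6->5, 14->6, 16->8, 19->11, 17->9, 3->3, 4->4, 15->7, 18->10, 1->1
rank(y): 2->2, 5->5, 6->6, 8->8, 1->1, 9->9, 3->3, 4->4, 7->7, 10->10, 11->11
Step 2: d_i = R_x(i) - R_y(i); compute d_i^2.
  (2-2)^2=0, (5-5)^2=0, (6-6)^2=0, (8-8)^2=0, (11-1)^2=100, (9-9)^2=0, (3-3)^2=0, (4-4)^2=0, (7-7)^2=0, (10-10)^2=0, (1-11)^2=100
sum(d^2) = 200.
Step 3: rho = 1 - 6*200 / (11*(11^2 - 1)) = 1 - 1200/1320 = 0.090909.
Step 4: Under H0, t = rho * sqrt((n-2)/(1-rho^2)) = 0.2739 ~ t(9).
Step 5: Two-sided p-value from the t-distribution with 9 df = 0.790373.
Step 6: alpha = 0.1. fail to reject H0.

rho = 0.0909, p = 0.790373, fail to reject H0 at alpha = 0.1.


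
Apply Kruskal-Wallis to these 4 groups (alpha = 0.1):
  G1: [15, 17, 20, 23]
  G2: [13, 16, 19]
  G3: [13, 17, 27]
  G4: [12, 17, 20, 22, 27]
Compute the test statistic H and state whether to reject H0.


Step 1: Combine all N = 15 observations and assign midranks.
sorted (value, group, rank): (12,G4,1), (13,G2,2.5), (13,G3,2.5), (15,G1,4), (16,G2,5), (17,G1,7), (17,G3,7), (17,G4,7), (19,G2,9), (20,G1,10.5), (20,G4,10.5), (22,G4,12), (23,G1,13), (27,G3,14.5), (27,G4,14.5)
Step 2: Sum ranks within each group.
R_1 = 34.5 (n_1 = 4)
R_2 = 16.5 (n_2 = 3)
R_3 = 24 (n_3 = 3)
R_4 = 45 (n_4 = 5)
Step 3: H = 12/(N(N+1)) * sum(R_i^2/n_i) - 3(N+1)
     = 12/(15*16) * (34.5^2/4 + 16.5^2/3 + 24^2/3 + 45^2/5) - 3*16
     = 0.050000 * 985.312 - 48
     = 1.265625.
Step 4: Ties present; correction factor C = 1 - 42/(15^3 - 15) = 0.987500. Corrected H = 1.265625 / 0.987500 = 1.281646.
Step 5: Under H0, H ~ chi^2(3); p-value = 0.733496.
Step 6: alpha = 0.1. fail to reject H0.

H = 1.2816, df = 3, p = 0.733496, fail to reject H0.


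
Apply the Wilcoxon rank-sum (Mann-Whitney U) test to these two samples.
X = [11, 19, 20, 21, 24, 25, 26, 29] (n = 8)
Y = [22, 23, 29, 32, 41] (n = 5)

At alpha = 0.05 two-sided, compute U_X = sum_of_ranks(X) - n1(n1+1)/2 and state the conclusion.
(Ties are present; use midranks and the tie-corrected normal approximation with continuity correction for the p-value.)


Step 1: Combine and sort all 13 observations; assign midranks.
sorted (value, group): (11,X), (19,X), (20,X), (21,X), (22,Y), (23,Y), (24,X), (25,X), (26,X), (29,X), (29,Y), (32,Y), (41,Y)
ranks: 11->1, 19->2, 20->3, 21->4, 22->5, 23->6, 24->7, 25->8, 26->9, 29->10.5, 29->10.5, 32->12, 41->13
Step 2: Rank sum for X: R1 = 1 + 2 + 3 + 4 + 7 + 8 + 9 + 10.5 = 44.5.
Step 3: U_X = R1 - n1(n1+1)/2 = 44.5 - 8*9/2 = 44.5 - 36 = 8.5.
       U_Y = n1*n2 - U_X = 40 - 8.5 = 31.5.
Step 4: Ties are present, so use the tie-corrected normal approximation (with continuity correction) for the p-value.
Step 5: p-value = 0.106864; compare to alpha = 0.05. fail to reject H0.

U_X = 8.5, p = 0.106864, fail to reject H0 at alpha = 0.05.
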